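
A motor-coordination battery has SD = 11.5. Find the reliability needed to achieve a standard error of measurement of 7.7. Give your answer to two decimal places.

0.55

r = 1 − (7.700/11.5)² ≈ 1 − 0.448 ≈ 0.552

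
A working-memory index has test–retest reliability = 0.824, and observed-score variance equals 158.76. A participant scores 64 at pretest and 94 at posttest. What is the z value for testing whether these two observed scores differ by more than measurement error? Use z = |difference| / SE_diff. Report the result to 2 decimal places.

4.01

SD = √158.76 ≃ 12.600
SEM = 12.600 · √(1 − 0.824) = 12.600 · √0.176 ≃ 12.600 · 0.420 ≃ 5.286
SE_diff = SEM · √2 ≃ 5.286 · 1.414 ≃ 7.476
z = 30 / 7.476 ≃ 4.013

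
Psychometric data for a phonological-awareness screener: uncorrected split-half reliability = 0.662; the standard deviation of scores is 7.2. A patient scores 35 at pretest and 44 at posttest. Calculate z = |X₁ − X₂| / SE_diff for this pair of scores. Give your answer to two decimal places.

Full-length reliability (Spearman-Brown) = 2(0.662)/(1+0.662) ≈ 0.797
SEM = 7.200 * √(1 − 0.797) = 7.200 * √0.203 ≈ 7.200 * 0.451 ≈ 3.247
SE_diff = √2 * SEM ≈ 4.592
z = |35 − 44| / 4.592 = 9 / 4.592 ≈ 1.960

1.96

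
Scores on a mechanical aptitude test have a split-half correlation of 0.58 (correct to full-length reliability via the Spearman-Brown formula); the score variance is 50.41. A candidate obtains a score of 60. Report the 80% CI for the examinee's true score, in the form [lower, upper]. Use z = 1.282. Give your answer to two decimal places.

SD = √50.41 = 7.1000
r_full = 2·0.58 / (1 + 0.58) ≈ 0.7342
SEM = 7.1000×√(1 − 0.7342) ≈ 3.6606
Half-width = 1.282×3.6606 ≈ 4.6929
80% CI: 60 ± 4.6929 = [55.3071, 64.6929]

[55.31, 64.69]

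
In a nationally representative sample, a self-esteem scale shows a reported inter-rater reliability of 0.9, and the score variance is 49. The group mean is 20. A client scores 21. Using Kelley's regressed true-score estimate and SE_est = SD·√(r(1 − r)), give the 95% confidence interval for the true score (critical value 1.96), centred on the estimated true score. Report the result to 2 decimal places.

[16.78, 25.02]

σ = 49^(1/2) = 7.0000
T̂ = 0.9000(21) + 0.1000(20) ≈ 20.9000
SE_est = SD · √(r(1 − r)) = 7.0000 · √0.0900 ≈ 7.0000 · 0.3000 ≈ 2.1000
CI = 20.9000 ± 1.96 · 2.1000 → [16.7840, 25.0160]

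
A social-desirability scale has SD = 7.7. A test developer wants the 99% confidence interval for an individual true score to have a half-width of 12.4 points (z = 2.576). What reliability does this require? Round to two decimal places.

Required SEM = 12.4 / 2.576 ≃ 4.8137
r = 1 − (SEM / SD)² = 1 − (4.8137 / 7.7)² ≃ 1 − 0.3908 ≃ 0.6092

0.61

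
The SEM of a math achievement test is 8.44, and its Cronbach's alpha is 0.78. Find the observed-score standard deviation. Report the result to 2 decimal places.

17.99

σ = SEM·(1 − r)^(−1/2) ≃ 8.44×2.1320 ≃ 17.9941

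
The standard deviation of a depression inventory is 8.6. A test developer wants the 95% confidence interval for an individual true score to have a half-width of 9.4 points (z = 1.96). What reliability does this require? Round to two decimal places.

0.69

SEM needed = half-width / z = 9.4/1.96 ≈ 4.7959
Required reliability = 1 − (SEM/SD)² = 1 − 0.3110 ≈ 0.6890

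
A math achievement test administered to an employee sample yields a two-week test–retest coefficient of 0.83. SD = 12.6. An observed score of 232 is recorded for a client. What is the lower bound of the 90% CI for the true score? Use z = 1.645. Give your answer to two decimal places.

223.45

SEM = 12.600 * √(1 − 0.830) = 12.600 * √0.170 ≈ 12.600 * 0.412 ≈ 5.195
Half-width = 1.645*5.195 ≈ 8.546
Lower bound: 232 − 8.546 = 223.454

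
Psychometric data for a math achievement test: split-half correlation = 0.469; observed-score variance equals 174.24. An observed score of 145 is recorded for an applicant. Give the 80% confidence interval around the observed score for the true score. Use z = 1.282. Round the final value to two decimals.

SD = √174.24 ≈ 13.200
Full-length reliability (Spearman-Brown) = 2(0.469)/(1+0.469) ≈ 0.639
The standard error of measurement is 13.200*√(1 − 0.639) ≈ 13.200*0.601 ≈ 7.936.
Half-width = 1.282*7.936 ≈ 10.174
Interval: (134.826, 155.174)

[134.83, 155.17]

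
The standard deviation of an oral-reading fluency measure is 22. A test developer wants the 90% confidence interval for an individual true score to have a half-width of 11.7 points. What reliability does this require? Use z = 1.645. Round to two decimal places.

0.90

Required SEM = 11.7 / 1.645 ≈ 7.112
r = 1 − (SEM / SD)² = 1 − (7.112 / 22)² ≈ 1 − 0.105 ≈ 0.895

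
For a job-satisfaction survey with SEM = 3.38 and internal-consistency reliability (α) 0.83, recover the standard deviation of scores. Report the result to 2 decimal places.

8.20

SD = SEM / √(1 − r) = 3.38 / √0.1700 ≈ 3.38 / 0.4123 ≈ 8.1977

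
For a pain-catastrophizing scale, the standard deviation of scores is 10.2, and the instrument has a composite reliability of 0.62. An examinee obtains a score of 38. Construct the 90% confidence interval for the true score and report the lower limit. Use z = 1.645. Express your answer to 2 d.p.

SEM = 10.200·√(1 − 0.620) ≈ 6.288
Margin = 1.645 · 6.288 ≈ 10.343
Lower bound: 38 − 10.343 = 27.657

27.66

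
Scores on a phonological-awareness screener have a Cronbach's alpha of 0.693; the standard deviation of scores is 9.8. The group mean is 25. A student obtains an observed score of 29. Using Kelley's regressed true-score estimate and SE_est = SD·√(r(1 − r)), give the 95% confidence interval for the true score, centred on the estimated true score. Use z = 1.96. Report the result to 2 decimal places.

Estimated true score = 0.6930·29 + (1 − 0.6930)·25 ≈ 27.7720
SE_est = SD · √(r(1 − r)) = 9.8000 · √0.2128 ≈ 9.8000 · 0.4612 ≈ 4.5202
CI = 27.7720 ± 1.96 · 4.5202 → [18.9123, 36.6317]

[18.91, 36.63]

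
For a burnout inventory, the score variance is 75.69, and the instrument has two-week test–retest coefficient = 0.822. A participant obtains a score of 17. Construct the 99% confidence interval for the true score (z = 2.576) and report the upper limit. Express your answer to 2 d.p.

σ = 75.69^(1/2) = 8.70000
SEM = 8.70000 * √(1 − 0.82200) = 8.70000 * √0.17800 ≃ 8.70000 * 0.42190 ≃ 3.67053
Half-width = 2.576*3.67053 ≃ 9.45530
Upper bound: 17 + 9.45530 = 26.45530

26.46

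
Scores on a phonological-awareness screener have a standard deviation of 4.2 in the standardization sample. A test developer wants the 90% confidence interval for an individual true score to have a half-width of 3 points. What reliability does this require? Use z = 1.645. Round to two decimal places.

Required SEM = 3 / 1.645 ≈ 1.82371
Required reliability = 1 − (SEM/SD)² = 1 − 0.18854 ≈ 0.81146

0.81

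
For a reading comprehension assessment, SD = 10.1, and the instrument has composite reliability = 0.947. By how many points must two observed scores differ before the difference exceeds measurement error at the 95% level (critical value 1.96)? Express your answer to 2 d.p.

6.45

SEM = 10.100·√(1 − 0.947) ≈ 2.325
SE_diff = √2 · SEM ≈ 3.288
Smallest detectable difference = 1.96·3.288 ≈ 6.445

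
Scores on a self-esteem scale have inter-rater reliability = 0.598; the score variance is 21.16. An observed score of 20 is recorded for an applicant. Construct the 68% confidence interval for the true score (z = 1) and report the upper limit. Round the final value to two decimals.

22.92

SD = √21.16 ≈ 4.6000
The standard error of measurement is 4.6000×√(1 − 0.5980) ≈ 4.6000×0.6340 ≈ 2.9166.
Half-width = 1×2.9166 ≈ 2.9166
Upper bound: 20 + 2.9166 = 22.9166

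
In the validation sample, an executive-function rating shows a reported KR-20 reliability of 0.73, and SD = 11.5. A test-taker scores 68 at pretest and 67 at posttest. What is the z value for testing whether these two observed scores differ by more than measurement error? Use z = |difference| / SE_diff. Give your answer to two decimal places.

0.12

SEM = 11.500 * √(1 − 0.730) = 11.500 * √0.270 ≃ 11.500 * 0.520 ≃ 5.976
SE_diff = √2 * SEM ≃ 8.451
z = |68 − 67| / 8.451 = 1 / 8.451 ≃ 0.118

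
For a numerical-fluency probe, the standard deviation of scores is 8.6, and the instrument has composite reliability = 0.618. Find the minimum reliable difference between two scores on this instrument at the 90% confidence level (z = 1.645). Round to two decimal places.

SEM = 8.6000 × √(1 − 0.6180) = 8.6000 × √0.3820 ≈ 8.6000 × 0.6181 ≈ 5.3153
Standard error of the difference = 5.3153·√2 ≈ 7.5170
Minimum reliable difference = 1.645 × SE_diff ≈ 1.645 × 7.5170 ≈ 12.3655

12.37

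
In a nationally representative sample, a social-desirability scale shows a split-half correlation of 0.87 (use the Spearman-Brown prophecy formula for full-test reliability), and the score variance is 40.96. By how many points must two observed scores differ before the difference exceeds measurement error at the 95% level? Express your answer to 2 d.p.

σ = 40.96^(1/2) = 6.40000
Spearman-Brown: r = 2(0.87) / (1 + 0.87) = 1.74000 / 1.87000 ≈ 0.93048
The standard error of measurement is 6.40000*√(1 − 0.93048) ≈ 6.40000*0.26366 ≈ 1.68745.
SE_diff = √2 * SEM ≈ 2.38641
Minimum reliable difference = 1.96 * SE_diff ≈ 1.96 * 2.38641 ≈ 4.67737

4.68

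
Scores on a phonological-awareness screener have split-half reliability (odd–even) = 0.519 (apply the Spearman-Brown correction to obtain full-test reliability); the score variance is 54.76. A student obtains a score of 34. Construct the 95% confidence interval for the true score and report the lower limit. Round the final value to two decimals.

SD = √54.76 ≈ 7.4000
Spearman-Brown: r = 2(0.519) / (1 + 0.519) = 1.0380 / 1.5190 ≈ 0.6833
The standard error of measurement is 7.4000*√(1 − 0.6833) ≈ 7.4000*0.5627 ≈ 4.1641.
Margin = 1.96 * 4.1641 ≈ 8.1617
Lower limit = 34 − 8.1617 ≈ 25.8383

25.84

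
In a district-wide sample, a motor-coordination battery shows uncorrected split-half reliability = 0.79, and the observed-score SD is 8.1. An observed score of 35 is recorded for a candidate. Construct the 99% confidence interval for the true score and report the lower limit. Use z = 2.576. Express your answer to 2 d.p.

27.85

Spearman-Brown: r = 2(0.79) / (1 + 0.79) = 1.58000 / 1.79000 ≈ 0.88268
SEM = 8.10000 * √(1 − 0.88268) = 8.10000 * √0.11732 ≈ 8.10000 * 0.34252 ≈ 2.77439
2.576 * SEM ≈ 7.14684
Lower limit = 35 − 7.14684 ≈ 27.85316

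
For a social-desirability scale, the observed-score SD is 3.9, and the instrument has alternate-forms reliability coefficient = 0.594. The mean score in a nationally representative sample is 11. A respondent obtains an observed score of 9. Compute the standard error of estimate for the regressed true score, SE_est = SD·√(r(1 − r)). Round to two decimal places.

SE_est = 3.9000·√[r(1 − r)] ≈ 1.9152

1.92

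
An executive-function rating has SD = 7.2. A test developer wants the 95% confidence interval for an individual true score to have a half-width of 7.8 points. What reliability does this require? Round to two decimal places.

0.69

Required SEM = 7.8 / 1.96 ≈ 3.980
Required reliability = 1 − (SEM/SD)² = 1 − 0.306 ≈ 0.694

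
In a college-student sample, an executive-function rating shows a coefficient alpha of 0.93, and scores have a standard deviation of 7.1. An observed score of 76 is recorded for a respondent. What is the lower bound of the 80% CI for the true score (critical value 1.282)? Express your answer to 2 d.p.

73.59

SEM = 7.100 * √(1 − 0.930) = 7.100 * √0.070 ≈ 7.100 * 0.265 ≈ 1.878
1.282 * SEM ≈ 2.408
Lower limit = 76 − 2.408 ≈ 73.592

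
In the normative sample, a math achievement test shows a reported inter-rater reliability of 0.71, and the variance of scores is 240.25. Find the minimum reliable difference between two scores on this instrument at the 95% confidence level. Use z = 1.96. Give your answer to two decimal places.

23.14

σ = 240.25^(1/2) = 15.50000
SEM = 15.50000·√(1 − 0.71000) ≈ 8.34701
SE_diff = √2 · SEM ≈ 11.80445
Minimum reliable difference = 1.96 · SE_diff ≈ 1.96 · 11.80445 ≈ 23.13672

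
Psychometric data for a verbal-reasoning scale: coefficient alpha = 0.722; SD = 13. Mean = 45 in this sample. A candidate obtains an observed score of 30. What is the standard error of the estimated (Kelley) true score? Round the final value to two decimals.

SE_est = 13.0000×√(0.7220×0.2780) ≈ 5.8242

5.82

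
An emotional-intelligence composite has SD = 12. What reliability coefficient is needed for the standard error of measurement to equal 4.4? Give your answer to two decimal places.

0.87

r = 1 − (4.400/12)² ≈ 1 − 0.134 ≈ 0.866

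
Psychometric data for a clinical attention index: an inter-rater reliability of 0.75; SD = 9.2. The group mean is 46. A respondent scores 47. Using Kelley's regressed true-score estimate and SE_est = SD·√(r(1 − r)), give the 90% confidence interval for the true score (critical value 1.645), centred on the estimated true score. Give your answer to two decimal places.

T̂ = 0.7500(47) + 0.2500(46) ≈ 46.7500
SE_est = 9.2000*√(0.7500*0.2500) ≈ 3.9837
90% CI: 46.7500 ± 6.5532 ≈ (40.1968, 53.3032)

[40.20, 53.30]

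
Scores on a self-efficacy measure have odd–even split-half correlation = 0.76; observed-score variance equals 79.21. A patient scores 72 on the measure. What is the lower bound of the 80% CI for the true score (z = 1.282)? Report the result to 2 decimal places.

67.79

SD = √79.21 = 8.9000
Spearman-Brown: r = 2(0.76) / (1 + 0.76) = 1.5200 / 1.7600 ≈ 0.8636
The standard error of measurement is 8.9000*√(1 − 0.8636) ≈ 8.9000*0.3693 ≈ 3.2865.
Half-width = 1.282*3.2865 ≈ 4.2133
Lower bound: 72 − 4.2133 = 67.7867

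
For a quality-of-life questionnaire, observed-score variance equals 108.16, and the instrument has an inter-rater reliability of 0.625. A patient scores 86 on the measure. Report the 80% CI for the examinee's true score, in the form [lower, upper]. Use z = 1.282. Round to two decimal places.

[77.84, 94.16]

SD = √108.16 ≈ 10.4000
SEM = 10.4000·√(1 − 0.6250) ≈ 6.3687
Margin = 1.282 · 6.3687 ≈ 8.1646
80% CI: 86 ± 8.1646 = [77.8354, 94.1646]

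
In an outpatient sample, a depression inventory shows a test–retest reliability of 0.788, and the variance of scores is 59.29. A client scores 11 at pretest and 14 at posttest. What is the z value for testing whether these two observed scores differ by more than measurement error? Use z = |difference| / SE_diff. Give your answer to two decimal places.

σ = 59.29^(1/2) = 7.7000
The standard error of measurement is 7.7000×√(1 − 0.7880) ≈ 7.7000×0.4604 ≈ 3.5453.
SE_diff = SEM × √2 ≈ 3.5453 × 1.4142 ≈ 5.0139
z = |11 − 14| / 5.0139 = 3 / 5.0139 ≈ 0.5983

0.60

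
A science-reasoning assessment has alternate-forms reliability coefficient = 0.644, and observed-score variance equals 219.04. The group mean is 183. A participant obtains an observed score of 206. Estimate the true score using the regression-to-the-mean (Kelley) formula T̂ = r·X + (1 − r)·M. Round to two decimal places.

197.81

T̂ = 0.6440(206) + 0.3560(183) ≃ 197.8120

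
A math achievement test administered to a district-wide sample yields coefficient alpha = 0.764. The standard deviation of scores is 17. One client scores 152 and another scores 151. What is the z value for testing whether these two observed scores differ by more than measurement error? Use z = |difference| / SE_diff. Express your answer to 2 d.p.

0.09

SEM = 17.0000*√(1 − 0.7640) ≈ 8.2586
Standard error of the difference = 8.2586·√2 ≈ 11.6794
z = |152 − 151| / 11.6794 = 1 / 11.6794 ≈ 0.0856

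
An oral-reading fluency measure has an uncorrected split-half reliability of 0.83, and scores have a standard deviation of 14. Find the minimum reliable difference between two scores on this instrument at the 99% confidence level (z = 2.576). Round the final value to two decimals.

Spearman-Brown: r = 2(0.83) / (1 + 0.83) = 1.6600 / 1.8300 ≈ 0.9071
SEM = 14.0000 * √(1 − 0.9071) = 14.0000 * √0.0929 ≈ 14.0000 * 0.3048 ≈ 4.2670
SE_diff = √2 * SEM ≈ 6.0345
Smallest detectable difference = 2.576*6.0345 ≈ 15.5449

15.54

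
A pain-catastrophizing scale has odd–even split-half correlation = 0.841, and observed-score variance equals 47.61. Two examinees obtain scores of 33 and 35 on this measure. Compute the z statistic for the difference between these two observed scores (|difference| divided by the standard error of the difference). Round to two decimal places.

0.70

SD = √47.61 = 6.9000
Spearman-Brown: r = 2(0.841) / (1 + 0.841) = 1.6820 / 1.8410 ≈ 0.9136
SEM = 6.9000 · √(1 − 0.9136) = 6.9000 · √0.0864 ≈ 6.9000 · 0.2939 ≈ 2.0278
SE_diff = √2 · SEM ≈ 2.8677
z = |33 − 35| / 2.8677 = 2 / 2.8677 ≈ 0.6974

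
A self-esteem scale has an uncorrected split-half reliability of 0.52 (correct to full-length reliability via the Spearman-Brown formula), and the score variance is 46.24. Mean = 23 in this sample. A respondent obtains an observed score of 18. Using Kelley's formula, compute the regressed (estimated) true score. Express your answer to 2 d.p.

r_full = 2·0.52 / (1 + 0.52) ≃ 0.684
T̂ = r·X + (1 − r)·M = 0.684×18 + 0.316×23 ≃ 12.316 + 7.263 ≃ 19.579

19.58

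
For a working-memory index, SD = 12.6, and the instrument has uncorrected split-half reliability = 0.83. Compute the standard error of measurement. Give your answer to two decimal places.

3.84

Full-length reliability (Spearman-Brown) = 2(0.83)/(1+0.83) ≃ 0.907
SEM = 12.600·√(1 − 0.907) ≃ 3.840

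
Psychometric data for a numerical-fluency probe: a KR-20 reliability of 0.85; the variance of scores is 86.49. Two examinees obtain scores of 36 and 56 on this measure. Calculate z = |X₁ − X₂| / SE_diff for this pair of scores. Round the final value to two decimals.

3.93

σ = 86.49^(1/2) = 9.3000
SEM = 9.3000 × √(1 − 0.8500) = 9.3000 × √0.1500 ≈ 9.3000 × 0.3873 ≈ 3.6019
SE_diff = √2 × SEM ≈ 5.0938
z = |36 − 56| / 5.0938 = 20 / 5.0938 ≈ 3.9263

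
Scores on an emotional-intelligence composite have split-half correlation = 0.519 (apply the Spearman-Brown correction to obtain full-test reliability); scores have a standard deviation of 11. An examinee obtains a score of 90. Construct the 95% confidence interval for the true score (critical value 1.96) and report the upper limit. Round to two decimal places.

102.13

Full-length reliability (Spearman-Brown) = 2(0.519)/(1+0.519) ≈ 0.6833
SEM = 11.0000 × √(1 − 0.6833) = 11.0000 × √0.3167 ≈ 11.0000 × 0.5627 ≈ 6.1899
Half-width = 1.96×6.1899 ≈ 12.1323
Upper limit = 90 + 12.1323 ≈ 102.1323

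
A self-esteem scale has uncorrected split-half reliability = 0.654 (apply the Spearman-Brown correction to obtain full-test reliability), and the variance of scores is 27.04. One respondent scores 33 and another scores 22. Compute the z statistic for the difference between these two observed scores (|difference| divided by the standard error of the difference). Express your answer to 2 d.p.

3.27

SD = √27.04 = 5.20000
Full-length reliability (Spearman-Brown) = 2(0.654)/(1+0.654) ≈ 0.79081
SEM = 5.20000·√(1 − 0.79081) ≈ 2.37834
SE_diff = √2 · SEM ≈ 3.36348
z = |33 − 22| / 3.36348 = 11 / 3.36348 ≈ 3.27042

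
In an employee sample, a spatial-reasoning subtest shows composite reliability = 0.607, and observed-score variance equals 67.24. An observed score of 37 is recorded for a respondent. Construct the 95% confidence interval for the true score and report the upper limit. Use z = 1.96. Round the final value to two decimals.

SD = √67.24 = 8.200
SEM = 8.200*√(1 − 0.607) ≈ 5.141
1.96 * SEM ≈ 10.075
Upper bound: 37 + 10.075 = 47.075

47.08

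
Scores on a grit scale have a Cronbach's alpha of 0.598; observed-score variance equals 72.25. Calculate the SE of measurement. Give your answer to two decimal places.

SD = √72.25 = 8.5000
The standard error of measurement is 8.5000·√(1 − 0.5980) ≈ 8.5000·0.6340 ≈ 5.3893.

5.39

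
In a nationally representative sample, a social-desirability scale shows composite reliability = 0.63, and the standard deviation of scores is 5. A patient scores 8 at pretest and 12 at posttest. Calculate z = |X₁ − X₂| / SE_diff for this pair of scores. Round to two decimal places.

0.93

SEM = 5.000·√(1 − 0.630) ≈ 3.041
Standard error of the difference = 3.041·√2 ≈ 4.301
z = 4 / 4.301 ≈ 0.930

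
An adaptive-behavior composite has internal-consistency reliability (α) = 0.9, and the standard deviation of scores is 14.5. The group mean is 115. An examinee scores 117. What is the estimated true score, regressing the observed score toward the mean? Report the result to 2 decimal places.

Estimated true score = 0.900·117 + (1 − 0.900)·115 ≈ 116.800

116.80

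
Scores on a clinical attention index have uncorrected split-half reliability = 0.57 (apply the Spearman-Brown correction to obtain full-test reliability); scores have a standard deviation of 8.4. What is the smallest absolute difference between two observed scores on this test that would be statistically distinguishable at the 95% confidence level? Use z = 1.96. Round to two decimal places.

Spearman-Brown: r = 2(0.57) / (1 + 0.57) = 1.140 / 1.570 ≃ 0.726
The standard error of measurement is 8.400*√(1 − 0.726) ≃ 8.400*0.523 ≃ 4.396.
Standard error of the difference = 4.396·√2 ≃ 6.217
Minimum reliable difference = 1.96 * SE_diff ≃ 1.96 * 6.217 ≃ 12.185

12.19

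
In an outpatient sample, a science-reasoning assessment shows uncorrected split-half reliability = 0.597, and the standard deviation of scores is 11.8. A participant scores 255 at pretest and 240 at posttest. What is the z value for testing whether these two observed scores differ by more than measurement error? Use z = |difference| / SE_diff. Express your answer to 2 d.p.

r_full = 2·0.597 / (1 + 0.597) ≈ 0.748
SEM = 11.800*√(1 − 0.748) ≈ 5.928
SE_diff = √2 * SEM ≈ 8.383
z = |255 − 240| / 8.383 = 15 / 8.383 ≈ 1.789

1.79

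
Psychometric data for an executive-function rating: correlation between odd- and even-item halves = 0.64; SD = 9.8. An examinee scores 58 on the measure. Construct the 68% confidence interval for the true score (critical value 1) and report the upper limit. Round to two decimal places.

Spearman-Brown: r = 2(0.64) / (1 + 0.64) = 1.280 / 1.640 ≈ 0.780
SEM = 9.800 * √(1 − 0.780) = 9.800 * √0.220 ≈ 9.800 * 0.469 ≈ 4.592
Half-width = 1*4.592 ≈ 4.592
Upper bound: 58 + 4.592 = 62.592

62.59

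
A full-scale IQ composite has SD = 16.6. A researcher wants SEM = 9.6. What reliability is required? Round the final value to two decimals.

r = 1 − (SEM / SD)² = 1 − (9.6000 / 16.6)² ≈ 1 − 0.3344 ≈ 0.6656

0.67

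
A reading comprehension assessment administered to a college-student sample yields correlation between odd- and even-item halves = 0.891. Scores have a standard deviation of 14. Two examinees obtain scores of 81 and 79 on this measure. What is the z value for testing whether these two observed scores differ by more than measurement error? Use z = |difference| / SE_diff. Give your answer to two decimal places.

Full-length reliability (Spearman-Brown) = 2(0.891)/(1+0.891) ≈ 0.94236
SEM = 14.00000*√(1 − 0.94236) ≈ 3.36121
SE_diff = √2 * SEM ≈ 4.75347
z = 2 / 4.75347 ≈ 0.42075

0.42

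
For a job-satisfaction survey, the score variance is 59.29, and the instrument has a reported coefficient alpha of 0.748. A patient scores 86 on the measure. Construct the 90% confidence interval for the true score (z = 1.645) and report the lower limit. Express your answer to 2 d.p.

SD = √59.29 = 7.700
SEM = 7.700 * √(1 − 0.748) = 7.700 * √0.252 ≈ 7.700 * 0.502 ≈ 3.865
Margin = 1.645 * 3.865 ≈ 6.359
Lower bound: 86 − 6.359 = 79.641

79.64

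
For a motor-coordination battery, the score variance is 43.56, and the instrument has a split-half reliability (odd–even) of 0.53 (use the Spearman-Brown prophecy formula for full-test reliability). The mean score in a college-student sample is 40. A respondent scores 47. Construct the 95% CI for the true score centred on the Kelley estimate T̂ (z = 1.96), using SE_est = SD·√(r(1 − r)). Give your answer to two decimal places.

[38.88, 50.82]

σ = 43.56^(1/2) = 6.600
Full-length reliability (Spearman-Brown) = 2(0.53)/(1+0.53) ≃ 0.693
T̂ = r·X + (1 − r)·M = 0.693*47 + 0.307*40 ≃ 32.562 + 12.288 ≃ 44.850
SE_est = 6.600·√[r(1 − r)] ≃ 3.045
CI = 44.850 ± 1.96 * 3.045 → [38.882, 50.817]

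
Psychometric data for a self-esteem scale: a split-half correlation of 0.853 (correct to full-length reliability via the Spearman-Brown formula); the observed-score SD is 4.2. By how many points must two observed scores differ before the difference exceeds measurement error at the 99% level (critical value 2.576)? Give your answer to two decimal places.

Full-length reliability (Spearman-Brown) = 2(0.853)/(1+0.853) ≃ 0.9207
SEM = 4.2000 · √(1 − 0.9207) = 4.2000 · √0.0793 ≃ 4.2000 · 0.2817 ≃ 1.1830
Standard error of the difference = 1.1830·√2 ≃ 1.6730
Minimum reliable difference = 2.576 · SE_diff ≃ 2.576 · 1.6730 ≃ 4.3095

4.31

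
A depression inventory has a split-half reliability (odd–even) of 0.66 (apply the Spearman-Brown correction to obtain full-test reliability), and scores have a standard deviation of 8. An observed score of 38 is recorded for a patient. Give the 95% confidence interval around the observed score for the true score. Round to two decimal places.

Spearman-Brown: r = 2(0.66) / (1 + 0.66) = 1.320 / 1.660 ≈ 0.795
SEM = 8.000×√(1 − 0.795) ≈ 3.621
Margin = 1.96 × 3.621 ≈ 7.096
CI = 38 ± 7.096 → [30.904, 45.096]

[30.90, 45.10]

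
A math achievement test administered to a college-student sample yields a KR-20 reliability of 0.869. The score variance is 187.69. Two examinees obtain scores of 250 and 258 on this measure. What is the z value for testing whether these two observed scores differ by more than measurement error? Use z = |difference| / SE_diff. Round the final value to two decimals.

1.14

σ = 187.69^(1/2) = 13.700
SEM = 13.700 · √(1 − 0.869) = 13.700 · √0.131 ≈ 13.700 · 0.362 ≈ 4.959
SE_diff = √2 · SEM ≈ 7.012
z = |250 − 258| / 7.012 = 8 / 7.012 ≈ 1.141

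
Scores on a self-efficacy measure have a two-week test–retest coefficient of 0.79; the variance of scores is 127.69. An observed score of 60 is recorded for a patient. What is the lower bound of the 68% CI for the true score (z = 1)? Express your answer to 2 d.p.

54.82

σ = 127.69^(1/2) = 11.300
SEM = 11.300*√(1 − 0.790) ≈ 5.178
Margin = 1 * 5.178 ≈ 5.178
Lower limit = 60 − 5.178 ≈ 54.822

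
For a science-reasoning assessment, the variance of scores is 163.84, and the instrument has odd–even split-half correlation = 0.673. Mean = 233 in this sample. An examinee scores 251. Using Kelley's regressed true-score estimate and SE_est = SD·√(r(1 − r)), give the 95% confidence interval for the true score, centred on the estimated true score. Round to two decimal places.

SD = √163.84 ≃ 12.8000
Spearman-Brown: r = 2(0.673) / (1 + 0.673) = 1.3460 / 1.6730 ≃ 0.8045
T̂ = 0.8045(251) + 0.1955(233) ≃ 247.4818
SE_est = 12.8000*√(0.8045*0.1955) ≃ 5.0759
CI = 247.4818 ± 1.96 * 5.0759 → [237.5331, 257.4305]

[237.53, 257.43]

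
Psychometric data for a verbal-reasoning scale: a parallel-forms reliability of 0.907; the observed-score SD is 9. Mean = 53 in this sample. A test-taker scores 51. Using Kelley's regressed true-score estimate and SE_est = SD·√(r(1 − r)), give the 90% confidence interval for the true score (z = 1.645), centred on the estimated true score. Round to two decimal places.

[46.89, 55.49]

T̂ = 0.9070(51) + 0.0930(53) ≃ 51.1860
SE_est = SD × √(r(1 − r)) = 9.0000 × √0.0844 ≃ 9.0000 × 0.2904 ≃ 2.6139
90% CI: 51.1860 ± 4.2999 ≃ (46.8861, 55.4859)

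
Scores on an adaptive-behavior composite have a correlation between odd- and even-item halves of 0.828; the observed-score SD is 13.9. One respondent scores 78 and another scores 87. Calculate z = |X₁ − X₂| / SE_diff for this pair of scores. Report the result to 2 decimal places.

Spearman-Brown: r = 2(0.828) / (1 + 0.828) = 1.6560 / 1.8280 ≃ 0.9059
SEM = 13.9000 · √(1 − 0.9059) = 13.9000 · √0.0941 ≃ 13.9000 · 0.3067 ≃ 4.2637
SE_diff = √2 · SEM ≃ 6.0298
z = 9 / 6.0298 ≃ 1.4926

1.49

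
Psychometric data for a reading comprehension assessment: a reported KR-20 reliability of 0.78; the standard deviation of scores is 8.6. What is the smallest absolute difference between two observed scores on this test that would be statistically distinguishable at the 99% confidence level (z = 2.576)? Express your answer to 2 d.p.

The standard error of measurement is 8.600×√(1 − 0.780) ≈ 8.600×0.469 ≈ 4.034.
Standard error of the difference = 4.034·√2 ≈ 5.705
Smallest detectable difference = 2.576×5.705 ≈ 14.695

14.70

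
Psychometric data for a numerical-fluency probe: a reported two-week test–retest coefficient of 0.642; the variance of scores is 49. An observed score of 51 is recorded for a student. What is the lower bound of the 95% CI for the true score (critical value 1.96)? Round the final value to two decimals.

42.79

SD = √49 = 7.0000
The standard error of measurement is 7.0000·√(1 − 0.6420) ≃ 7.0000·0.5983 ≃ 4.1883.
Margin = 1.96 · 4.1883 ≃ 8.2091
Lower bound: 51 − 8.2091 = 42.7909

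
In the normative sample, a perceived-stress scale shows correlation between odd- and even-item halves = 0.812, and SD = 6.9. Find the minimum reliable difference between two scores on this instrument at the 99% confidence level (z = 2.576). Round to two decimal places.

Full-length reliability (Spearman-Brown) = 2(0.812)/(1+0.812) ≈ 0.896
SEM = 6.900 * √(1 − 0.896) = 6.900 * √0.104 ≈ 6.900 * 0.322 ≈ 2.223
SE_diff = √2 * SEM ≈ 3.143
Minimum reliable difference = 2.576 * SE_diff ≈ 2.576 * 3.143 ≈ 8.097

8.10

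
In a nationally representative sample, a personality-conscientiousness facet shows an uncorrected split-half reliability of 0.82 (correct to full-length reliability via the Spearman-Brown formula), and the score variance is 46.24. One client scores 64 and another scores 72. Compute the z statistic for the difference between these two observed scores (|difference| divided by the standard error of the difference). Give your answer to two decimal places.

2.65

σ = 46.24^(1/2) = 6.8000
r_full = 2·0.82 / (1 + 0.82) ≈ 0.9011
SEM = 6.8000 · √(1 − 0.9011) = 6.8000 · √0.0989 ≈ 6.8000 · 0.3145 ≈ 2.1385
SE_diff = √2 · SEM ≈ 3.0243
z = 8 / 3.0243 ≈ 2.6452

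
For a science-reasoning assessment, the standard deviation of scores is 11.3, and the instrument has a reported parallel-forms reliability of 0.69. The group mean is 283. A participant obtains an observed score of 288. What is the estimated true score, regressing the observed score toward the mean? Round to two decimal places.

286.45

Estimated true score = 0.6900×288 + (1 − 0.6900)×283 ≈ 286.4500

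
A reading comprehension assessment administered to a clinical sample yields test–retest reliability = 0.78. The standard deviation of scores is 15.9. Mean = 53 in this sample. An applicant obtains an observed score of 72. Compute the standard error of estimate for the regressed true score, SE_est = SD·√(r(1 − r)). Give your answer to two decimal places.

6.59

SE_est = 15.900·√[r(1 − r)] ≈ 6.587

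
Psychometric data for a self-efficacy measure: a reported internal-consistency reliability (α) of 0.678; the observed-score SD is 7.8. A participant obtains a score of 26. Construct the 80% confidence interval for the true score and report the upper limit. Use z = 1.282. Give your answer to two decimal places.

31.67

The standard error of measurement is 7.80000×√(1 − 0.67800) ≈ 7.80000×0.56745 ≈ 4.42611.
Margin = 1.282 × 4.42611 ≈ 5.67428
Upper bound: 26 + 5.67428 = 31.67428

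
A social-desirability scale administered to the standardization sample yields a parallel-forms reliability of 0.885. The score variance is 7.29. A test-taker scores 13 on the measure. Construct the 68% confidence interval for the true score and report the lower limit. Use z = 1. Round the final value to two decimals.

12.08

σ = 7.29^(1/2) = 2.70000
SEM = 2.70000*√(1 − 0.88500) ≈ 0.91561
Half-width = 1*0.91561 ≈ 0.91561
Lower bound: 13 − 0.91561 = 12.08439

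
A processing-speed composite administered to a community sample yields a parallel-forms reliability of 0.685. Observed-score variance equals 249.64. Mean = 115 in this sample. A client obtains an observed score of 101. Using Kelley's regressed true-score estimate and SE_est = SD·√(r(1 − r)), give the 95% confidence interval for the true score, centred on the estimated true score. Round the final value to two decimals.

[91.02, 119.80]

σ = 249.64^(1/2) = 15.8000
T̂ = r·X + (1 − r)·M = 0.6850*101 + 0.3150*115 = 69.1850 + 36.2250 ≃ 105.4100
SE_est = SD * √(r(1 − r)) = 15.8000 * √0.2158 ≃ 15.8000 * 0.4645 ≃ 7.3394
CI = 105.4100 ± 1.96 * 7.3394 → [91.0249, 119.7951]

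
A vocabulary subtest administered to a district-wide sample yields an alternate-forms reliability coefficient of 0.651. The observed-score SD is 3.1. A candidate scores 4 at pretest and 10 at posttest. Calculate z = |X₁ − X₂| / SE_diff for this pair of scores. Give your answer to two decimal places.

The standard error of measurement is 3.10000·√(1 − 0.65100) ≈ 3.10000·0.59076 ≈ 1.83136.
Standard error of the difference = 1.83136·√2 ≈ 2.58994
z = 6 / 2.58994 ≈ 2.31666

2.32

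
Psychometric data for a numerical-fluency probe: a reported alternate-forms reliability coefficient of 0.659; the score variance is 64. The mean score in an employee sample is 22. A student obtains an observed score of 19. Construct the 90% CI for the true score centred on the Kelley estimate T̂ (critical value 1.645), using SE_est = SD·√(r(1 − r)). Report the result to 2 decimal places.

σ = 64^(1/2) = 8.0000
T̂ = r·X + (1 − r)·M = 0.6590*19 + 0.3410*22 = 12.5210 + 7.5020 ≃ 20.0230
SE_est = SD * √(r(1 − r)) = 8.0000 * √0.2247 ≃ 8.0000 * 0.4740 ≃ 3.7924
CI = 20.0230 ± 1.645 * 3.7924 → [13.7846, 26.2614]

[13.78, 26.26]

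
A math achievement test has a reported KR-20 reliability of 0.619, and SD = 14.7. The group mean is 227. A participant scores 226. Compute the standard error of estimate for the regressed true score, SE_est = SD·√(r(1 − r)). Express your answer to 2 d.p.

SE_est = 14.7000·√[r(1 − r)] ≃ 7.1388

7.14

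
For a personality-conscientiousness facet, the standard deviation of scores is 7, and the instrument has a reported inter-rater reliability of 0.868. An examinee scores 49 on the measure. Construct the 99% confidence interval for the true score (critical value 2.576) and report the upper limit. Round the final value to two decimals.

The standard error of measurement is 7.00000*√(1 − 0.86800) ≈ 7.00000*0.36332 ≈ 2.54323.
Margin = 2.576 * 2.54323 ≈ 6.55135
Upper limit = 49 + 6.55135 ≈ 55.55135

55.55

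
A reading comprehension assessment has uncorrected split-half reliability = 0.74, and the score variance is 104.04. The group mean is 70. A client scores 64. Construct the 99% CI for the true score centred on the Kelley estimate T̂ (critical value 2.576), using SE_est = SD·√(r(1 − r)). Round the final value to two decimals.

[55.53, 74.26]

SD = √104.04 ≈ 10.200
Full-length reliability (Spearman-Brown) = 2(0.74)/(1+0.74) ≈ 0.851
Estimated true score = 0.851·64 + (1 − 0.851)·70 ≈ 64.897
SE_est = 10.200·√[r(1 − r)] ≈ 3.636
CI = 64.897 ± 2.576 · 3.636 → [55.529, 74.264]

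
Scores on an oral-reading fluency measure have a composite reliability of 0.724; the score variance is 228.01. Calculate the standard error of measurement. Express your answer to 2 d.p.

7.93

SD = √228.01 ≃ 15.100
The standard error of measurement is 15.100×√(1 − 0.724) ≃ 15.100×0.525 ≃ 7.933.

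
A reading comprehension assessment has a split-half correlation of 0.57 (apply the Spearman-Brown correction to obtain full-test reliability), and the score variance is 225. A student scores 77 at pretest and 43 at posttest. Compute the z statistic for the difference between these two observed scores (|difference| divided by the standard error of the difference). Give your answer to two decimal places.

3.06

SD = √225 ≈ 15.000
r_full = 2·0.57 / (1 + 0.57) ≈ 0.726
SEM = 15.000 × √(1 − 0.726) = 15.000 × √0.274 ≈ 15.000 × 0.523 ≈ 7.850
Standard error of the difference = 7.850·√2 ≈ 11.102
z = |77 − 43| / 11.102 = 34 / 11.102 ≈ 3.063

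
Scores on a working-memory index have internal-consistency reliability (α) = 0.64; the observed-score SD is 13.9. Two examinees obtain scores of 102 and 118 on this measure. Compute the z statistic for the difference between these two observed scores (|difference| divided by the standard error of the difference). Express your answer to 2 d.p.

1.36

SEM = 13.9000 * √(1 − 0.6400) = 13.9000 * √0.3600 ≈ 13.9000 * 0.6000 ≈ 8.3400
SE_diff = √2 * SEM ≈ 11.7945
z = 16 / 11.7945 ≈ 1.3566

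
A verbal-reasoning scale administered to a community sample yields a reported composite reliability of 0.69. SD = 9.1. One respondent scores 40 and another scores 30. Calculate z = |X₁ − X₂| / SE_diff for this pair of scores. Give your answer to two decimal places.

The standard error of measurement is 9.100×√(1 − 0.690) ≈ 9.100×0.557 ≈ 5.067.
Standard error of the difference = 5.067·√2 ≈ 7.165
z = |40 − 30| / 7.165 = 10 / 7.165 ≈ 1.396

1.40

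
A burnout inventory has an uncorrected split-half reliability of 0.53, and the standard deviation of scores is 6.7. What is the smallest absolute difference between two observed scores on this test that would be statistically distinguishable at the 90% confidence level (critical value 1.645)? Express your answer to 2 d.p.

8.64

Full-length reliability (Spearman-Brown) = 2(0.53)/(1+0.53) ≃ 0.6928
SEM = 6.7000 · √(1 − 0.6928) = 6.7000 · √0.3072 ≃ 6.7000 · 0.5542 ≃ 3.7135
Standard error of the difference = 3.7135·√2 ≃ 5.2516
Minimum reliable difference = 1.645 · SE_diff ≃ 1.645 · 5.2516 ≃ 8.6389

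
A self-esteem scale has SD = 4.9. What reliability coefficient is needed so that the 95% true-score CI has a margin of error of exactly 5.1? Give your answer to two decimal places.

Required SEM = 5.1 / 1.96 ≈ 2.6020
Required reliability = 1 − (SEM/SD)² = 1 − 0.2820 ≈ 0.7180

0.72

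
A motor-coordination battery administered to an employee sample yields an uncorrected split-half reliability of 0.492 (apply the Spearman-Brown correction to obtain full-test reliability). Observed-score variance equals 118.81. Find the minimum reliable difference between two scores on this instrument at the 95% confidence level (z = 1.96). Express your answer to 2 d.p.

17.63

σ = 118.81^(1/2) = 10.9000
r_full = 2·0.492 / (1 + 0.492) ≃ 0.6595
SEM = 10.9000 · √(1 − 0.6595) = 10.9000 · √0.3405 ≃ 10.9000 · 0.5835 ≃ 6.3602
SE_diff = SEM · √2 ≃ 6.3602 · 1.4142 ≃ 8.9947
Smallest detectable difference = 1.96·8.9947 ≃ 17.6297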